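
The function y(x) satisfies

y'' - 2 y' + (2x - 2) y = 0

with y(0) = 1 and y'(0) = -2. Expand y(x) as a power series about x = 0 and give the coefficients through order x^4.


Ansatz: y(x) = sum_{n>=0} a_n x^n, so y'(x) = sum_{n>=1} n a_n x^(n-1) and y''(x) = sum_{n>=2} n(n-1) a_n x^(n-2).
Substitute into P(x) y'' + Q(x) y' + R(x) y = 0 with P(x) = 1, Q(x) = -2, R(x) = 2x - 2, and match powers of x.
Initial conditions: a_0 = 1, a_1 = -2.
Setting the coefficient of each power of x to zero and solving order by order (substituting the coefficients already found):
  x^0: 2 a_2 - 2 a_1 - 2 a_0 = 0  ->  2 a_2 = 2 a_1 + 2 a_0 = -2  ->  a_2 = -1
  x^1: 6 a_3 - 4 a_2 - 2 a_1 + 2 a_0 = 0  ->  6 a_3 = 4 a_2 + 2 a_1 - 2 a_0 = -10  ->  a_3 = -5/3
  x^2: 12 a_4 - 6 a_3 - 2 a_2 + 2 a_1 = 0  ->  12 a_4 = 6 a_3 + 2 a_2 - 2 a_1 = -8  ->  a_4 = -2/3
Truncated series: y(x) = 1 - 2 x - x^2 - (5/3) x^3 - (2/3) x^4 + O(x^5).

a_0 = 1; a_1 = -2; a_2 = -1; a_3 = -5/3; a_4 = -2/3


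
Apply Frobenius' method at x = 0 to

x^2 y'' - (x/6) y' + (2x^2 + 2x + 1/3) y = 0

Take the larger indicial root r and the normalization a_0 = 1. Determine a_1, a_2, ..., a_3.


Write in Frobenius form y'' + (p(x)/x) y' + (q(x)/x^2) y = 0:
  p(x) = -1/6,  q(x) = 2x^2 + 2x + 1/3.
Indicial equation: r(r-1) + (-1/6) r + (1/3) = 0 -> roots r_1 = 2/3, r_2 = 1/2.
Take r = r_1 = 2/3. Let y(x) = x^r sum_{n>=0} a_n x^n with a_0 = 1.
Substitute y = x^r sum a_n x^n and match x^{r+n}. The recurrence is
  D(n) a_n + 2 a_{n-1} + 2 a_{n-2} = 0,  where D(n) = (r+n)(r+n-1) + (-1/6)(r+n) + (1/3).
  a_n = [-2 a_{n-1} - 2 a_{n-2}] / D(n).
Since the indicial polynomial factors as (r - r_1)(r - r_2), D(n) = (r_1 + n - r_1)(r_1 + n - r_2) = n(n + 1/6).
Evaluating step by step (a_0 = 1):
  n = 1: D(1) = 1(1 + 1/6) = 7/6; numerator = -2(1) = -2; a_1 = (-2)/(7/6) = -12/7
  n = 2: D(2) = 2(2 + 1/6) = 13/3; numerator = -2(-12/7) - 2(1) = 10/7; a_2 = (10/7)/(13/3) = 30/91
  n = 3: D(3) = 3(3 + 1/6) = 19/2; numerator = -2(30/91) - 2(-12/7) = 36/13; a_3 = (36/13)/(19/2) = 72/247

r = 2/3; a_0 = 1; a_1 = -12/7; a_2 = 30/91; a_3 = 72/247


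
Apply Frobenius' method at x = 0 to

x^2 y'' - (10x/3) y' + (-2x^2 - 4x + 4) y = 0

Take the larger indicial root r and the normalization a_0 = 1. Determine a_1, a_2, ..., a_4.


Write in Frobenius form y'' + (p(x)/x) y' + (q(x)/x^2) y = 0:
  p(x) = -10/3,  q(x) = -2x^2 - 4x + 4.
Indicial equation: r(r-1) + (-10/3) r + (4) = 0 -> roots r_1 = 3, r_2 = 4/3.
Take r = r_1 = 3. Let y(x) = x^r sum_{n>=0} a_n x^n with a_0 = 1.
Substitute y = x^r sum a_n x^n and match x^{r+n}. The recurrence is
  D(n) a_n - 4 a_{n-1} - 2 a_{n-2} = 0,  where D(n) = (r+n)(r+n-1) + (-10/3)(r+n) + (4).
  a_n = [4 a_{n-1} + 2 a_{n-2}] / D(n).
Since the indicial polynomial factors as (r - r_1)(r - r_2), D(n) = (r_1 + n - r_1)(r_1 + n - r_2) = n(n + 5/3).
Evaluating step by step (a_0 = 1):
  n = 1: D(1) = 1(1 + 5/3) = 8/3; numerator = 4(1) = 4; a_1 = (4)/(8/3) = 3/2
  n = 2: D(2) = 2(2 + 5/3) = 22/3; numerator = 4(3/2) + 2(1) = 8; a_2 = (8)/(22/3) = 12/11
  n = 3: D(3) = 3(3 + 5/3) = 14; numerator = 4(12/11) + 2(3/2) = 81/11; a_3 = (81/11)/(14) = 81/154
  n = 4: D(4) = 4(4 + 5/3) = 68/3; numerator = 4(81/154) + 2(12/11) = 30/7; a_4 = (30/7)/(68/3) = 45/238

r = 3; a_0 = 1; a_1 = 3/2; a_2 = 12/11; a_3 = 81/154; a_4 = 45/238


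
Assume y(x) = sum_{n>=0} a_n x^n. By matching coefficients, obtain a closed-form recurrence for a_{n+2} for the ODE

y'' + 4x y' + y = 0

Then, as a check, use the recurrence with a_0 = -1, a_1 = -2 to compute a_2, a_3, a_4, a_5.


Substitute y = sum_n a_n x^n.
y''(x) has coefficient (n+2)(n+1) a_{n+2} at x^n;
4 x y'(x) has coefficient 4 n a_n at x^n (shift);
y(x) has coefficient 1 a_n at x^n.
Matching x^n: (n+2)(n+1) a_{n+2} + (4n + 1) a_n = 0.
Thus a_{n+2} = (-4n - 1) / ((n+1)(n+2)) * a_n.

Check with a_0 = -1, a_1 = -2 (apply the recurrence for n = 0, 1, 2, 3): a_0 = -1, a_1 = -2, a_2 = 1/2, a_3 = 5/3, a_4 = -3/8, a_5 = -13/12.

a_(n+2) = (-4n - 1) / ((n+1)(n+2)) * a_n; check: a_0 = -1, a_1 = -2, a_2 = 1/2, a_3 = 5/3, a_4 = -3/8, a_5 = -13/12


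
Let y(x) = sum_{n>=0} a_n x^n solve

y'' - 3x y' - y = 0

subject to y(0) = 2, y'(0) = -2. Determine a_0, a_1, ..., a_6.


Ansatz: y(x) = sum_{n>=0} a_n x^n, so y'(x) = sum_{n>=1} n a_n x^(n-1) and y''(x) = sum_{n>=2} n(n-1) a_n x^(n-2).
Substitute into P(x) y'' + Q(x) y' + R(x) y = 0 with P(x) = 1, Q(x) = -3x, R(x) = -1, and match powers of x.
Initial conditions: a_0 = 2, a_1 = -2.
Setting the coefficient of each power of x to zero and solving order by order (substituting the coefficients already found):
  x^0: 2 a_2 - a_0 = 0  ->  2 a_2 = a_0 = 2  ->  a_2 = 1
  x^1: 6 a_3 - 4 a_1 = 0  ->  6 a_3 = 4 a_1 = -8  ->  a_3 = -4/3
  x^2: 12 a_4 - 7 a_2 = 0  ->  12 a_4 = 7 a_2 = 7  ->  a_4 = 7/12
  x^3: 20 a_5 - 10 a_3 = 0  ->  20 a_5 = 10 a_3 = -40/3  ->  a_5 = -2/3
  x^4: 30 a_6 - 13 a_4 = 0  ->  30 a_6 = 13 a_4 = 91/12  ->  a_6 = 91/360
Truncated series: y(x) = 2 - 2 x + x^2 - (4/3) x^3 + (7/12) x^4 - (2/3) x^5 + (91/360) x^6 + O(x^7).

a_0 = 2; a_1 = -2; a_2 = 1; a_3 = -4/3; a_4 = 7/12; a_5 = -2/3; a_6 = 91/360


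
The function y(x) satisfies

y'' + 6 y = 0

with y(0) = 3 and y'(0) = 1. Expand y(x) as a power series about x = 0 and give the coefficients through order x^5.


Ansatz: y(x) = sum_{n>=0} a_n x^n, so y'(x) = sum_{n>=1} n a_n x^(n-1) and y''(x) = sum_{n>=2} n(n-1) a_n x^(n-2).
Substitute into P(x) y'' + Q(x) y' + R(x) y = 0 with P(x) = 1, Q(x) = 0, R(x) = 6, and match powers of x.
Initial conditions: a_0 = 3, a_1 = 1.
Setting the coefficient of each power of x to zero and solving order by order (substituting the coefficients already found):
  x^0: 2 a_2 + 6 a_0 = 0  ->  2 a_2 = -6 a_0 = -18  ->  a_2 = -9
  x^1: 6 a_3 + 6 a_1 = 0  ->  6 a_3 = -6 a_1 = -6  ->  a_3 = -1
  x^2: 12 a_4 + 6 a_2 = 0  ->  12 a_4 = -6 a_2 = 54  ->  a_4 = 9/2
  x^3: 20 a_5 + 6 a_3 = 0  ->  20 a_5 = -6 a_3 = 6  ->  a_5 = 3/10
Truncated series: y(x) = 3 + x - 9 x^2 - x^3 + (9/2) x^4 + (3/10) x^5 + O(x^6).

a_0 = 3; a_1 = 1; a_2 = -9; a_3 = -1; a_4 = 9/2; a_5 = 3/10


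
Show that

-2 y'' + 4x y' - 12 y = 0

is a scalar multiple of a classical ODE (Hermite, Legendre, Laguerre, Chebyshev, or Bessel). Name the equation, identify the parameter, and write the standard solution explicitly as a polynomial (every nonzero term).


All three coefficients share the factor -2; dividing through by -2 gives  y'' - 2x y' + 6 y = 0.
This matches the Hermite equation y'' - 2x y' + 2n y = 0 with 2n = 6, so n = 3; the polynomial solution is H_3(x).
With y = sum_k a_k x^k, matching x^k gives (k+2)(k+1) a_{k+2} = 2(k - n) a_k = 2(k - 3) a_k. The right side vanishes at k = 3, so the series with the parity of 3 terminates at degree 3.
Standard normalization: leading coefficient of H_n is 2^n, so a_3 = 2^3 = 8. Work downward with a_k = (k+1)(k+2) a_{k+2} / (2(k - n)):
  a_1 = (2)(3)(8) / (2(1 - 3)) = 48/(-4) = -12
Hence H_3(x) = 8 x^3 - 12 x.

H_3(x); series = 8 x^3 - 12 x


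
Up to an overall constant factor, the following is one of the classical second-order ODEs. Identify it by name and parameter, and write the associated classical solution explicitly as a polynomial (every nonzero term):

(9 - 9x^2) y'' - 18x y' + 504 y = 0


All three coefficients share the factor 9; dividing through by 9 gives  (1 - x^2) y'' - 2x y' + 56 y = 0.
This matches the Legendre equation (1 - x^2) y'' - 2x y' + n(n+1) y = 0 (note the -2x y' term) with n(n+1) = 56, so n = 7; the polynomial solution is P_7(x).
With y = sum_k a_k x^k, matching x^k gives (k+2)(k+1) a_{k+2} = [k(k+1) - n(n+1)] a_k = (k - 7)(k + 8) a_k. The right side vanishes at k = 7, so the series with the parity of 7 terminates at degree 7.
Standard normalization (P_n(1) = 1): leading coefficient (2n)!/(2^n (n!)^2) = 87178291200/(128*25401600) = 429/16, so a_7 = 429/16. Work downward with a_k = (k+1)(k+2) a_{k+2} / ((k - 7)(k + 8)):
  a_5 = (6)(7)(429/16) / ((5 - 7)(5 + 8)) = (9009/8)/(-26) = -693/16
  a_3 = (4)(5)(-693/16) / ((3 - 7)(3 + 8)) = (-3465/4)/(-44) = 315/16
  a_1 = (2)(3)(315/16) / ((1 - 7)(1 + 8)) = (945/8)/(-54) = -35/16
Hence P_7(x) = 429 x^7/16 - 693 x^5/16 + 315 x^3/16 - 35 x/16.

P_7(x); series = 429 x^7/16 - 693 x^5/16 + 315 x^3/16 - 35 x/16


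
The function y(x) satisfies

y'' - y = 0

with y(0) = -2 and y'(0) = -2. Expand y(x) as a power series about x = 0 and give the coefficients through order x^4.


Ansatz: y(x) = sum_{n>=0} a_n x^n, so y'(x) = sum_{n>=1} n a_n x^(n-1) and y''(x) = sum_{n>=2} n(n-1) a_n x^(n-2).
Substitute into P(x) y'' + Q(x) y' + R(x) y = 0 with P(x) = 1, Q(x) = 0, R(x) = -1, and match powers of x.
Initial conditions: a_0 = -2, a_1 = -2.
Setting the coefficient of each power of x to zero and solving order by order (substituting the coefficients already found):
  x^0: 2 a_2 - a_0 = 0  ->  2 a_2 = a_0 = -2  ->  a_2 = -1
  x^1: 6 a_3 - a_1 = 0  ->  6 a_3 = a_1 = -2  ->  a_3 = -1/3
  x^2: 12 a_4 - a_2 = 0  ->  12 a_4 = a_2 = -1  ->  a_4 = -1/12
Truncated series: y(x) = -2 - 2 x - x^2 - (1/3) x^3 - (1/12) x^4 + O(x^5).

a_0 = -2; a_1 = -2; a_2 = -1; a_3 = -1/3; a_4 = -1/12


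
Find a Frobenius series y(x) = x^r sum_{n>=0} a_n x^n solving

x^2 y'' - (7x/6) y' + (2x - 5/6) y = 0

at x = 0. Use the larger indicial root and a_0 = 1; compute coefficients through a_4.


Write in Frobenius form y'' + (p(x)/x) y' + (q(x)/x^2) y = 0:
  p(x) = -7/6,  q(x) = 2x - 5/6.
Indicial equation: r(r-1) + (-7/6) r + (-5/6) = 0 -> roots r_1 = 5/2, r_2 = -1/3.
Take r = r_1 = 5/2. Let y(x) = x^r sum_{n>=0} a_n x^n with a_0 = 1.
Substitute y = x^r sum a_n x^n and match x^{r+n}. The recurrence is
  D(n) a_n + 2 a_{n-1} = 0,  where D(n) = (r+n)(r+n-1) + (-7/6)(r+n) + (-5/6).
  a_n = -2 / D(n) * a_{n-1}.
Since the indicial polynomial factors as (r - r_1)(r - r_2), D(n) = (r_1 + n - r_1)(r_1 + n - r_2) = n(n + 17/6).
Evaluating step by step (a_0 = 1):
  n = 1: D(1) = 1(1 + 17/6) = 23/6; numerator = -2(1) = -2; a_1 = (-2)/(23/6) = -12/23
  n = 2: D(2) = 2(2 + 17/6) = 29/3; numerator = -2(-12/23) = 24/23; a_2 = (24/23)/(29/3) = 72/667
  n = 3: D(3) = 3(3 + 17/6) = 35/2; numerator = -2(72/667) = -144/667; a_3 = (-144/667)/(35/2) = -288/23345
  n = 4: D(4) = 4(4 + 17/6) = 82/3; numerator = -2(-288/23345) = 576/23345; a_4 = (576/23345)/(82/3) = 864/957145

r = 5/2; a_0 = 1; a_1 = -12/23; a_2 = 72/667; a_3 = -288/23345; a_4 = 864/957145


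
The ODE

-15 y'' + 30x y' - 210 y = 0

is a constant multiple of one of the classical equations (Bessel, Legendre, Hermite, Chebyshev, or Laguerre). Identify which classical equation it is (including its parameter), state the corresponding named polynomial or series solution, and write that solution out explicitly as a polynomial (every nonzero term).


All three coefficients share the factor -15; dividing through by -15 gives  y'' - 2x y' + 14 y = 0.
This matches the Hermite equation y'' - 2x y' + 2n y = 0 with 2n = 14, so n = 7; the polynomial solution is H_7(x).
With y = sum_k a_k x^k, matching x^k gives (k+2)(k+1) a_{k+2} = 2(k - n) a_k = 2(k - 7) a_k. The right side vanishes at k = 7, so the series with the parity of 7 terminates at degree 7.
Standard normalization: leading coefficient of H_n is 2^n, so a_7 = 2^7 = 128. Work downward with a_k = (k+1)(k+2) a_{k+2} / (2(k - n)):
  a_5 = (6)(7)(128) / (2(5 - 7)) = 5376/(-4) = -1344
  a_3 = (4)(5)(-1344) / (2(3 - 7)) = -26880/(-8) = 3360
  a_1 = (2)(3)(3360) / (2(1 - 7)) = 20160/(-12) = -1680
Hence H_7(x) = 128 x^7 - 1344 x^5 + 3360 x^3 - 1680 x.

H_7(x); series = 128 x^7 - 1344 x^5 + 3360 x^3 - 1680 x


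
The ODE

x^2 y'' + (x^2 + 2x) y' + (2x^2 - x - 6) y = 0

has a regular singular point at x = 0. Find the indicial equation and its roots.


Divide by x^2 to reach normal form y'' + P_1(x) y' + P_2(x) y = 0 with P_1(x) = 1 + 2/x and P_2(x) = 2 - 1/x - 6/x^2.
x = 0 is a singular point because the y'-coefficient 1 + 2/x has a pole at x = 0 and the y-coefficient 2 - 1/x - 6/x^2 has a pole at x = 0.
It is a regular singular point because x P_1(x) = p(x) = x + 2 and x^2 P_2(x) = q(x) = 2x^2 - x - 6 are polynomials, hence analytic at x = 0.
p(0) = 2,  q(0) = -6.
Indicial equation: r(r-1) + p(0) r + q(0) = 0, i.e. r^2 + (p(0) - 1) r + q(0) = 0, i.e. r^2 + 1 r - 6 = 0.
Discriminant: (1)^2 - 4(-6) = 25, so r = (-1 ± 5)/2.
Solving: r_1 = 2, r_2 = -3.

indicial: r^2 + 1 r - 6 = 0; roots r_1 = 2, r_2 = -3


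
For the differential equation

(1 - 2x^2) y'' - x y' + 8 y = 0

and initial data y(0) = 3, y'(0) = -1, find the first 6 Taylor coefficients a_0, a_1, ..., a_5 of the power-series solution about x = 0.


Ansatz: y(x) = sum_{n>=0} a_n x^n, so y'(x) = sum_{n>=1} n a_n x^(n-1) and y''(x) = sum_{n>=2} n(n-1) a_n x^(n-2).
Substitute into P(x) y'' + Q(x) y' + R(x) y = 0 with P(x) = 1 - 2x^2, Q(x) = -x, R(x) = 8, and match powers of x.
Initial conditions: a_0 = 3, a_1 = -1.
Setting the coefficient of each power of x to zero and solving order by order (substituting the coefficients already found):
  x^0: 2 a_2 + 8 a_0 = 0  ->  2 a_2 = -8 a_0 = -24  ->  a_2 = -12
  x^1: 6 a_3 + 7 a_1 = 0  ->  6 a_3 = -7 a_1 = 7  ->  a_3 = 7/6
  x^2: 12 a_4 + 2 a_2 = 0  ->  12 a_4 = -2 a_2 = 24  ->  a_4 = 2
  x^3: 20 a_5 - 7 a_3 = 0  ->  20 a_5 = 7 a_3 = 49/6  ->  a_5 = 49/120
Truncated series: y(x) = 3 - x - 12 x^2 + (7/6) x^3 + 2 x^4 + (49/120) x^5 + O(x^6).

a_0 = 3; a_1 = -1; a_2 = -12; a_3 = 7/6; a_4 = 2; a_5 = 49/120


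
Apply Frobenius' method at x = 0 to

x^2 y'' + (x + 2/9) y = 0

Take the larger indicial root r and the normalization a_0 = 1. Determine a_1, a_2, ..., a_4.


Write in Frobenius form y'' + (p(x)/x) y' + (q(x)/x^2) y = 0:
  p(x) = 0,  q(x) = x + 2/9.
Indicial equation: r(r-1) + (0) r + (2/9) = 0 -> roots r_1 = 2/3, r_2 = 1/3.
Take r = r_1 = 2/3. Let y(x) = x^r sum_{n>=0} a_n x^n with a_0 = 1.
Substitute y = x^r sum a_n x^n and match x^{r+n}. The recurrence is
  D(n) a_n + 1 a_{n-1} = 0,  where D(n) = (r+n)(r+n-1) + (0)(r+n) + (2/9).
  a_n = -1 / D(n) * a_{n-1}.
Since the indicial polynomial factors as (r - r_1)(r - r_2), D(n) = (r_1 + n - r_1)(r_1 + n - r_2) = n(n + 1/3).
Evaluating step by step (a_0 = 1):
  n = 1: D(1) = 1(1 + 1/3) = 4/3; numerator = -1(1) = -1; a_1 = (-1)/(4/3) = -3/4
  n = 2: D(2) = 2(2 + 1/3) = 14/3; numerator = -1(-3/4) = 3/4; a_2 = (3/4)/(14/3) = 9/56
  n = 3: D(3) = 3(3 + 1/3) = 10; numerator = -1(9/56) = -9/56; a_3 = (-9/56)/(10) = -9/560
  n = 4: D(4) = 4(4 + 1/3) = 52/3; numerator = -1(-9/560) = 9/560; a_4 = (9/560)/(52/3) = 27/29120

r = 2/3; a_0 = 1; a_1 = -3/4; a_2 = 9/56; a_3 = -9/560; a_4 = 27/29120


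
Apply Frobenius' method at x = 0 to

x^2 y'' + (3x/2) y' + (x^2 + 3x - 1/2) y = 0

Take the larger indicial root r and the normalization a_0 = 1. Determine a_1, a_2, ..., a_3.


Write in Frobenius form y'' + (p(x)/x) y' + (q(x)/x^2) y = 0:
  p(x) = 3/2,  q(x) = x^2 + 3x - 1/2.
Indicial equation: r(r-1) + (3/2) r + (-1/2) = 0 -> roots r_1 = 1/2, r_2 = -1.
Take r = r_1 = 1/2. Let y(x) = x^r sum_{n>=0} a_n x^n with a_0 = 1.
Substitute y = x^r sum a_n x^n and match x^{r+n}. The recurrence is
  D(n) a_n + 3 a_{n-1} + 1 a_{n-2} = 0,  where D(n) = (r+n)(r+n-1) + (3/2)(r+n) + (-1/2).
  a_n = [-3 a_{n-1} - 1 a_{n-2}] / D(n).
Since the indicial polynomial factors as (r - r_1)(r - r_2), D(n) = (r_1 + n - r_1)(r_1 + n - r_2) = n(n + 3/2).
Evaluating step by step (a_0 = 1):
  n = 1: D(1) = 1(1 + 3/2) = 5/2; numerator = -3(1) = -3; a_1 = (-3)/(5/2) = -6/5
  n = 2: D(2) = 2(2 + 3/2) = 7; numerator = -3(-6/5) - 1(1) = 13/5; a_2 = (13/5)/(7) = 13/35
  n = 3: D(3) = 3(3 + 3/2) = 27/2; numerator = -3(13/35) - 1(-6/5) = 3/35; a_3 = (3/35)/(27/2) = 2/315

r = 1/2; a_0 = 1; a_1 = -6/5; a_2 = 13/35; a_3 = 2/315


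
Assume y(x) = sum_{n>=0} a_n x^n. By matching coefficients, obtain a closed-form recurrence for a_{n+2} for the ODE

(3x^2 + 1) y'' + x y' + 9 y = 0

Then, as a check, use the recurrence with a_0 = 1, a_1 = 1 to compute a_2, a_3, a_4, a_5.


Substitute y = sum_n a_n x^n.
(1 + 3 x^2) y'' contributes (n+2)(n+1) a_{n+2} + 3 n(n-1) a_n at x^n.
x y'(x) contributes n a_n at x^n.
9 y(x) contributes 9 a_n at x^n.
Matching x^n: (n+2)(n+1) a_{n+2} + (3 n(n-1) + n + 9) a_n = 0.
Thus a_{n+2} = (-3 n(n-1) - n - 9) / ((n+1)(n+2)) * a_n.

Check with a_0 = 1, a_1 = 1 (apply the recurrence for n = 0, 1, 2, 3): a_0 = 1, a_1 = 1, a_2 = -9/2, a_3 = -5/3, a_4 = 51/8, a_5 = 5/2.

a_(n+2) = (-3 n(n-1) - n - 9) / ((n+1)(n+2)) * a_n; check: a_0 = 1, a_1 = 1, a_2 = -9/2, a_3 = -5/3, a_4 = 51/8, a_5 = 5/2


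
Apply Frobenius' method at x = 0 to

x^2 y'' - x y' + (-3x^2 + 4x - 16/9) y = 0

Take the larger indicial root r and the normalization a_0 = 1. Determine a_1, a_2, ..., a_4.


Write in Frobenius form y'' + (p(x)/x) y' + (q(x)/x^2) y = 0:
  p(x) = -1,  q(x) = -3x^2 + 4x - 16/9.
Indicial equation: r(r-1) + (-1) r + (-16/9) = 0 -> roots r_1 = 8/3, r_2 = -2/3.
Take r = r_1 = 8/3. Let y(x) = x^r sum_{n>=0} a_n x^n with a_0 = 1.
Substitute y = x^r sum a_n x^n and match x^{r+n}. The recurrence is
  D(n) a_n + 4 a_{n-1} - 3 a_{n-2} = 0,  where D(n) = (r+n)(r+n-1) + (-1)(r+n) + (-16/9).
  a_n = [-4 a_{n-1} + 3 a_{n-2}] / D(n).
Since the indicial polynomial factors as (r - r_1)(r - r_2), D(n) = (r_1 + n - r_1)(r_1 + n - r_2) = n(n + 10/3).
Evaluating step by step (a_0 = 1):
  n = 1: D(1) = 1(1 + 10/3) = 13/3; numerator = -4(1) = -4; a_1 = (-4)/(13/3) = -12/13
  n = 2: D(2) = 2(2 + 10/3) = 32/3; numerator = -4(-12/13) + 3(1) = 87/13; a_2 = (87/13)/(32/3) = 261/416
  n = 3: D(3) = 3(3 + 10/3) = 19; numerator = -4(261/416) + 3(-12/13) = -549/104; a_3 = (-549/104)/(19) = -549/1976
  n = 4: D(4) = 4(4 + 10/3) = 88/3; numerator = -4(-549/1976) + 3(261/416) = 23661/7904; a_4 = (23661/7904)/(88/3) = 6453/63232

r = 8/3; a_0 = 1; a_1 = -12/13; a_2 = 261/416; a_3 = -549/1976; a_4 = 6453/63232


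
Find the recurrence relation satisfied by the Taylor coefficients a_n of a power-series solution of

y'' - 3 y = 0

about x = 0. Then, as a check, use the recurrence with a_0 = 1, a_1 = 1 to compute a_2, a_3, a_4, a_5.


Substitute y = sum_n a_n x^n into y'' + (const) y = 0.
y''(x) = sum_{n>=0} (n+2)(n+1) a_{n+2} x^n.
The ODE becomes sum_n [(n+2)(n+1) a_{n+2} - 3 a_n] x^n = 0.
Setting each coefficient to zero gives the recurrence:
  (n+2)(n+1) a_{n+2} - 3 a_n = 0,
  a_{n+2} = 3 / ((n+1)(n+2)) a_n.

Check with a_0 = 1, a_1 = 1 (apply the recurrence for n = 0, 1, 2, 3): a_0 = 1, a_1 = 1, a_2 = 3/2, a_3 = 1/2, a_4 = 3/8, a_5 = 3/40.

a_{n+2} = 3/((n+1)(n+2)) * a_n; check: a_0 = 1, a_1 = 1, a_2 = 3/2, a_3 = 1/2, a_4 = 3/8, a_5 = 3/40


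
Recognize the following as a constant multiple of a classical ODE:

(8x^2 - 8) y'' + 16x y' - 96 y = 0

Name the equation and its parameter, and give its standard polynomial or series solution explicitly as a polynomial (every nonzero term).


All three coefficients share the factor -8; dividing through by -8 gives  (1 - x^2) y'' - 2x y' + 12 y = 0.
This matches the Legendre equation (1 - x^2) y'' - 2x y' + n(n+1) y = 0 (note the -2x y' term) with n(n+1) = 12, so n = 3; the polynomial solution is P_3(x).
With y = sum_k a_k x^k, matching x^k gives (k+2)(k+1) a_{k+2} = [k(k+1) - n(n+1)] a_k = (k - 3)(k + 4) a_k. The right side vanishes at k = 3, so the series with the parity of 3 terminates at degree 3.
Standard normalization (P_n(1) = 1): leading coefficient (2n)!/(2^n (n!)^2) = 720/(8*36) = 5/2, so a_3 = 5/2. Work downward with a_k = (k+1)(k+2) a_{k+2} / ((k - 3)(k + 4)):
  a_1 = (2)(3)(5/2) / ((1 - 3)(1 + 4)) = 15/(-10) = -3/2
Hence P_3(x) = 5 x^3/2 - 3 x/2.

P_3(x); series = 5 x^3/2 - 3 x/2


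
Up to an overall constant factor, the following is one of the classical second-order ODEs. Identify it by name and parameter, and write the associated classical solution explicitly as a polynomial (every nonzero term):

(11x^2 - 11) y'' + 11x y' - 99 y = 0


All three coefficients share the factor -11; dividing through by -11 gives  (1 - x^2) y'' - x y' + 9 y = 0.
This matches the Chebyshev equation (1 - x^2) y'' - x y' + n^2 y = 0 (note the -x y' term, not -2x y') with n^2 = 9, so n = 3; the polynomial solution is T_3(x).
With y = sum_k a_k x^k, matching x^k gives (k+2)(k+1) a_{k+2} = (k^2 - n^2) a_k = (k - 3)(k + 3) a_k. The right side vanishes at k = 3, so the series with the parity of 3 terminates at degree 3.
Standard normalization: leading coefficient of T_n is 2^(n-1), so a_3 = 2^2 = 4. Work downward with a_k = (k+1)(k+2) a_{k+2} / ((k - 3)(k + 3)):
  a_1 = (2)(3)(4) / ((1 - 3)(1 + 3)) = 24/(-8) = -3
Hence T_3(x) = 4 x^3 - 3 x.

T_3(x); series = 4 x^3 - 3 x


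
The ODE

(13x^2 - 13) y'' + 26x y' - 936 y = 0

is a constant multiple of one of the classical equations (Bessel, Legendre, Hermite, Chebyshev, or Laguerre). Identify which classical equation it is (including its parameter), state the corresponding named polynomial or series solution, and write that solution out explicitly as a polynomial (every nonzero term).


All three coefficients share the factor -13; dividing through by -13 gives  (1 - x^2) y'' - 2x y' + 72 y = 0.
This matches the Legendre equation (1 - x^2) y'' - 2x y' + n(n+1) y = 0 (note the -2x y' term) with n(n+1) = 72, so n = 8; the polynomial solution is P_8(x).
With y = sum_k a_k x^k, matching x^k gives (k+2)(k+1) a_{k+2} = [k(k+1) - n(n+1)] a_k = (k - 8)(k + 9) a_k. The right side vanishes at k = 8, so the series with the parity of 8 terminates at degree 8.
Standard normalization (P_n(1) = 1): leading coefficient (2n)!/(2^n (n!)^2) = 20922789888000/(256*1625702400) = 6435/128, so a_8 = 6435/128. Work downward with a_k = (k+1)(k+2) a_{k+2} / ((k - 8)(k + 9)):
  a_6 = (7)(8)(6435/128) / ((6 - 8)(6 + 9)) = (45045/16)/(-30) = -3003/32
  a_4 = (5)(6)(-3003/32) / ((4 - 8)(4 + 9)) = (-45045/16)/(-52) = 3465/64
  a_2 = (3)(4)(3465/64) / ((2 - 8)(2 + 9)) = (10395/16)/(-66) = -315/32
  a_0 = (1)(2)(-315/32) / ((0 - 8)(0 + 9)) = (-315/16)/(-72) = 35/128
Hence P_8(x) = 6435 x^8/128 - 3003 x^6/32 + 3465 x^4/64 - 315 x^2/32 + 35/128.

P_8(x); series = 6435 x^8/128 - 3003 x^6/32 + 3465 x^4/64 - 315 x^2/32 + 35/128


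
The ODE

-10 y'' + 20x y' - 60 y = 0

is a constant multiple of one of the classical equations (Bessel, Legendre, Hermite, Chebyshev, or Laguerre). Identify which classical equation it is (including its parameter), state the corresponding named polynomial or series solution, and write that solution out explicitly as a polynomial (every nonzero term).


All three coefficients share the factor -10; dividing through by -10 gives  y'' - 2x y' + 6 y = 0.
This matches the Hermite equation y'' - 2x y' + 2n y = 0 with 2n = 6, so n = 3; the polynomial solution is H_3(x).
With y = sum_k a_k x^k, matching x^k gives (k+2)(k+1) a_{k+2} = 2(k - n) a_k = 2(k - 3) a_k. The right side vanishes at k = 3, so the series with the parity of 3 terminates at degree 3.
Standard normalization: leading coefficient of H_n is 2^n, so a_3 = 2^3 = 8. Work downward with a_k = (k+1)(k+2) a_{k+2} / (2(k - n)):
  a_1 = (2)(3)(8) / (2(1 - 3)) = 48/(-4) = -12
Hence H_3(x) = 8 x^3 - 12 x.

H_3(x); series = 8 x^3 - 12 x


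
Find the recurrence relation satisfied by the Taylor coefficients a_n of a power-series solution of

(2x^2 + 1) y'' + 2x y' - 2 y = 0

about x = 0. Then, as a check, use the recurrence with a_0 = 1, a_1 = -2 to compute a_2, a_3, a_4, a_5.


Substitute y = sum_n a_n x^n.
(1 + 2 x^2) y'' contributes (n+2)(n+1) a_{n+2} + 2 n(n-1) a_n at x^n.
2 x y'(x) contributes 2 n a_n at x^n.
-2 y(x) contributes -2 a_n at x^n.
Matching x^n: (n+2)(n+1) a_{n+2} + (2 n(n-1) + 2 n - 2) a_n = 0.
Thus a_{n+2} = (-2 n(n-1) - 2 n + 2) / ((n+1)(n+2)) * a_n.

Check with a_0 = 1, a_1 = -2 (apply the recurrence for n = 0, 1, 2, 3): a_0 = 1, a_1 = -2, a_2 = 1, a_3 = 0, a_4 = -1/2, a_5 = 0.

a_(n+2) = (-2 n(n-1) - 2 n + 2) / ((n+1)(n+2)) * a_n; check: a_0 = 1, a_1 = -2, a_2 = 1, a_3 = 0, a_4 = -1/2, a_5 = 0


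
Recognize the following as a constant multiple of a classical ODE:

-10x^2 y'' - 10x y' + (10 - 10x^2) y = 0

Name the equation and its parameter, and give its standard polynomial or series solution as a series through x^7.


All three coefficients share the factor -10; dividing through by -10 gives  x^2 y'' + x y' + (x^2 - 1) y = 0.
This matches the Bessel equation x^2 y'' + x y' + (x^2 - nu^2) y = 0 with nu^2 = 1, so nu = 1; the solution bounded at x = 0 is J_1(x).
Frobenius at x = 0: indicial roots ±nu; for r = nu the recurrence k(k + 2nu) c_k = -c_{k-2} gives the standard series J_nu(x) = sum_{k>=0} (-1)^k / (k! (k+nu)!) (x/2)^(2k+nu). Evaluate the first 4 terms:
  k = 0: (-1)^0 / (0! * 1! * 2^1) x^1 = 1/(1*1*2) x^1 = (1/2) x^1
  k = 1: (-1)^1 / (1! * 2! * 2^3) x^3 = -1/(1*2*8) x^3 = (-1/16) x^3
  k = 2: (-1)^2 / (2! * 3! * 2^5) x^5 = 1/(2*6*32) x^5 = (1/384) x^5
  k = 3: (-1)^3 / (3! * 4! * 2^7) x^7 = -1/(6*24*128) x^7 = (-1/18432) x^7
Hence J_1(x) = -x^7/18432 + x^5/384 - x^3/16 + x/2 + ....

J_1(x); series = -x^7/18432 + x^5/384 - x^3/16 + x/2


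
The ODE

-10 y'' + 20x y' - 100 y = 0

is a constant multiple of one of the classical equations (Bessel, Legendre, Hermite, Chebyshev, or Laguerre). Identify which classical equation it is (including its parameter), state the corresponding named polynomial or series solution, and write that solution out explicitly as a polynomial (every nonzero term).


All three coefficients share the factor -10; dividing through by -10 gives  y'' - 2x y' + 10 y = 0.
This matches the Hermite equation y'' - 2x y' + 2n y = 0 with 2n = 10, so n = 5; the polynomial solution is H_5(x).
With y = sum_k a_k x^k, matching x^k gives (k+2)(k+1) a_{k+2} = 2(k - n) a_k = 2(k - 5) a_k. The right side vanishes at k = 5, so the series with the parity of 5 terminates at degree 5.
Standard normalization: leading coefficient of H_n is 2^n, so a_5 = 2^5 = 32. Work downward with a_k = (k+1)(k+2) a_{k+2} / (2(k - n)):
  a_3 = (4)(5)(32) / (2(3 - 5)) = 640/(-4) = -160
  a_1 = (2)(3)(-160) / (2(1 - 5)) = -960/(-8) = 120
Hence H_5(x) = 32 x^5 - 160 x^3 + 120 x.

H_5(x); series = 32 x^5 - 160 x^3 + 120 x


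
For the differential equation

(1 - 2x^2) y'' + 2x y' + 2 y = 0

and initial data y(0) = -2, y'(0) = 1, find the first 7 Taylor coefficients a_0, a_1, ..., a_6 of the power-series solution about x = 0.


Ansatz: y(x) = sum_{n>=0} a_n x^n, so y'(x) = sum_{n>=1} n a_n x^(n-1) and y''(x) = sum_{n>=2} n(n-1) a_n x^(n-2).
Substitute into P(x) y'' + Q(x) y' + R(x) y = 0 with P(x) = 1 - 2x^2, Q(x) = 2x, R(x) = 2, and match powers of x.
Initial conditions: a_0 = -2, a_1 = 1.
Setting the coefficient of each power of x to zero and solving order by order (substituting the coefficients already found):
  x^0: 2 a_2 + 2 a_0 = 0  ->  2 a_2 = -2 a_0 = 4  ->  a_2 = 2
  x^1: 6 a_3 + 4 a_1 = 0  ->  6 a_3 = -4 a_1 = -4  ->  a_3 = -2/3
  x^2: 12 a_4 + 2 a_2 = 0  ->  12 a_4 = -2 a_2 = -4  ->  a_4 = -1/3
  x^3: 20 a_5 - 4 a_3 = 0  ->  20 a_5 = 4 a_3 = -8/3  ->  a_5 = -2/15
  x^4: 30 a_6 - 14 a_4 = 0  ->  30 a_6 = 14 a_4 = -14/3  ->  a_6 = -7/45
Truncated series: y(x) = -2 + x + 2 x^2 - (2/3) x^3 - (1/3) x^4 - (2/15) x^5 - (7/45) x^6 + O(x^7).

a_0 = -2; a_1 = 1; a_2 = 2; a_3 = -2/3; a_4 = -1/3; a_5 = -2/15; a_6 = -7/45


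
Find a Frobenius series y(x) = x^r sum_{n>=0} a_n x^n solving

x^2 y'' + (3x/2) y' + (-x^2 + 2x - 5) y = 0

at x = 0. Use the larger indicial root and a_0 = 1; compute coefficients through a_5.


Write in Frobenius form y'' + (p(x)/x) y' + (q(x)/x^2) y = 0:
  p(x) = 3/2,  q(x) = -x^2 + 2x - 5.
Indicial equation: r(r-1) + (3/2) r + (-5) = 0 -> roots r_1 = 2, r_2 = -5/2.
Take r = r_1 = 2. Let y(x) = x^r sum_{n>=0} a_n x^n with a_0 = 1.
Substitute y = x^r sum a_n x^n and match x^{r+n}. The recurrence is
  D(n) a_n + 2 a_{n-1} - 1 a_{n-2} = 0,  where D(n) = (r+n)(r+n-1) + (3/2)(r+n) + (-5).
  a_n = [-2 a_{n-1} + 1 a_{n-2}] / D(n).
Since the indicial polynomial factors as (r - r_1)(r - r_2), D(n) = (r_1 + n - r_1)(r_1 + n - r_2) = n(n + 9/2).
Evaluating step by step (a_0 = 1):
  n = 1: D(1) = 1(1 + 9/2) = 11/2; numerator = -2(1) = -2; a_1 = (-2)/(11/2) = -4/11
  n = 2: D(2) = 2(2 + 9/2) = 13; numerator = -2(-4/11) + 1(1) = 19/11; a_2 = (19/11)/(13) = 19/143
  n = 3: D(3) = 3(3 + 9/2) = 45/2; numerator = -2(19/143) + 1(-4/11) = -90/143; a_3 = (-90/143)/(45/2) = -4/143
  n = 4: D(4) = 4(4 + 9/2) = 34; numerator = -2(-4/143) + 1(19/143) = 27/143; a_4 = (27/143)/(34) = 27/4862
  n = 5: D(5) = 5(5 + 9/2) = 95/2; numerator = -2(27/4862) + 1(-4/143) = -95/2431; a_5 = (-95/2431)/(95/2) = -2/2431

r = 2; a_0 = 1; a_1 = -4/11; a_2 = 19/143; a_3 = -4/143; a_4 = 27/4862; a_5 = -2/2431


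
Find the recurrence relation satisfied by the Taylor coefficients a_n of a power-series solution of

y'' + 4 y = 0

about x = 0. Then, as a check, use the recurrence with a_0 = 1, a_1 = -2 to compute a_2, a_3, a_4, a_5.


Substitute y = sum_n a_n x^n into y'' + (const) y = 0.
y''(x) = sum_{n>=0} (n+2)(n+1) a_{n+2} x^n.
The ODE becomes sum_n [(n+2)(n+1) a_{n+2} + 4 a_n] x^n = 0.
Setting each coefficient to zero gives the recurrence:
  (n+2)(n+1) a_{n+2} + 4 a_n = 0,
  a_{n+2} = -4 / ((n+1)(n+2)) a_n.

Check with a_0 = 1, a_1 = -2 (apply the recurrence for n = 0, 1, 2, 3): a_0 = 1, a_1 = -2, a_2 = -2, a_3 = 4/3, a_4 = 2/3, a_5 = -4/15.

a_{n+2} = -4/((n+1)(n+2)) * a_n; check: a_0 = 1, a_1 = -2, a_2 = -2, a_3 = 4/3, a_4 = 2/3, a_5 = -4/15


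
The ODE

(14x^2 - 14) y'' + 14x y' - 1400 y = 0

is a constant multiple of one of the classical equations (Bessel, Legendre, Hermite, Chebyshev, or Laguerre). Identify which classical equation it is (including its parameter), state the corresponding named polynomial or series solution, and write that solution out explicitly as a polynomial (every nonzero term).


All three coefficients share the factor -14; dividing through by -14 gives  (1 - x^2) y'' - x y' + 100 y = 0.
This matches the Chebyshev equation (1 - x^2) y'' - x y' + n^2 y = 0 (note the -x y' term, not -2x y') with n^2 = 100, so n = 10; the polynomial solution is T_10(x).
With y = sum_k a_k x^k, matching x^k gives (k+2)(k+1) a_{k+2} = (k^2 - n^2) a_k = (k - 10)(k + 10) a_k. The right side vanishes at k = 10, so the series with the parity of 10 terminates at degree 10.
Standard normalization: leading coefficient of T_n is 2^(n-1), so a_10 = 2^9 = 512. Work downward with a_k = (k+1)(k+2) a_{k+2} / ((k - 10)(k + 10)):
  a_8 = (9)(10)(512) / ((8 - 10)(8 + 10)) = 46080/(-36) = -1280
  a_6 = (7)(8)(-1280) / ((6 - 10)(6 + 10)) = -71680/(-64) = 1120
  a_4 = (5)(6)(1120) / ((4 - 10)(4 + 10)) = 33600/(-84) = -400
  a_2 = (3)(4)(-400) / ((2 - 10)(2 + 10)) = -4800/(-96) = 50
  a_0 = (1)(2)(50) / ((0 - 10)(0 + 10)) = 100/(-100) = -1
Hence T_10(x) = 512 x^10 - 1280 x^8 + 1120 x^6 - 400 x^4 + 50 x^2 - 1.

T_10(x); series = 512 x^10 - 1280 x^8 + 1120 x^6 - 400 x^4 + 50 x^2 - 1


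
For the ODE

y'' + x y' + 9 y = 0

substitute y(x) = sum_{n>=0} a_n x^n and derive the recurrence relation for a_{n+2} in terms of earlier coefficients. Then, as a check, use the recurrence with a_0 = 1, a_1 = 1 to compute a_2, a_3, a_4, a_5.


Substitute y = sum_n a_n x^n.
y''(x) has coefficient (n+2)(n+1) a_{n+2} at x^n;
x y'(x) has coefficient n a_n at x^n (shift);
9 y(x) has coefficient 9 a_n at x^n.
Matching x^n: (n+2)(n+1) a_{n+2} + (n + 9) a_n = 0.
Thus a_{n+2} = (-n - 9) / ((n+1)(n+2)) * a_n.

Check with a_0 = 1, a_1 = 1 (apply the recurrence for n = 0, 1, 2, 3): a_0 = 1, a_1 = 1, a_2 = -9/2, a_3 = -5/3, a_4 = 33/8, a_5 = 1.

a_(n+2) = (-n - 9) / ((n+1)(n+2)) * a_n; check: a_0 = 1, a_1 = 1, a_2 = -9/2, a_3 = -5/3, a_4 = 33/8, a_5 = 1


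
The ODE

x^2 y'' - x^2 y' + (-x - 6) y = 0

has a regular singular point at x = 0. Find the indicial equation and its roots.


Divide by x^2 to reach normal form y'' + P_1(x) y' + P_2(x) y = 0 with P_1(x) = -1 and P_2(x) = -1/x - 6/x^2.
x = 0 is a singular point because the y-coefficient -1/x - 6/x^2 has a pole at x = 0.
It is a regular singular point because x P_1(x) = p(x) = -x and x^2 P_2(x) = q(x) = -x - 6 are polynomials, hence analytic at x = 0.
p(0) = 0,  q(0) = -6.
Indicial equation: r(r-1) + p(0) r + q(0) = 0, i.e. r^2 + (p(0) - 1) r + q(0) = 0, i.e. r^2 - 1 r - 6 = 0.
Discriminant: (-1)^2 - 4(-6) = 25, so r = (1 ± 5)/2.
Solving: r_1 = 3, r_2 = -2.

indicial: r^2 - 1 r - 6 = 0; roots r_1 = 3, r_2 = -2


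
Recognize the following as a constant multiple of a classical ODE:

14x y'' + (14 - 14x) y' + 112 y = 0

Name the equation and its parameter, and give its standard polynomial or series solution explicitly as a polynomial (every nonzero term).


All three coefficients share the factor 14; dividing through by 14 gives  x y'' + (1 - x) y' + 8 y = 0.
This matches the Laguerre equation x y'' + (1 - x) y' + n y = 0 with n = 8; the polynomial solution is L_8(x).
With y = sum_k a_k x^k, matching x^k gives (k+1)k a_{k+1} + (k+1) a_{k+1} - k a_k + n a_k = 0, i.e. (k+1)^2 a_{k+1} = (k - n) a_k = (k - 8) a_k. The right side vanishes at k = 8, so the series terminates at degree 8.
Standard normalization L_n(0) = 1 gives a_0 = 1. Work upward with a_{k+1} = (k - 8) a_k / (k+1)^2:
  a_1 = (0 - 8)(1) / 1^2 = -8/1 = -8
  a_2 = (1 - 8)(-8) / 2^2 = 56/4 = 14
  a_3 = (2 - 8)(14) / 3^2 = -84/9 = -28/3
  a_4 = (3 - 8)(-28/3) / 4^2 = (140/3)/16 = 35/12
  a_5 = (4 - 8)(35/12) / 5^2 = (-35/3)/25 = -7/15
  a_6 = (5 - 8)(-7/15) / 6^2 = (7/5)/36 = 7/180
  a_7 = (6 - 8)(7/180) / 7^2 = (-7/90)/49 = -1/630
  a_8 = (7 - 8)(-1/630) / 8^2 = (1/630)/64 = 1/40320
Hence L_8(x) = x^8/40320 - x^7/630 + 7 x^6/180 - 7 x^5/15 + 35 x^4/12 - 28 x^3/3 + 14 x^2 - 8 x + 1.

L_8(x); series = x^8/40320 - x^7/630 + 7 x^6/180 - 7 x^5/15 + 35 x^4/12 - 28 x^3/3 + 14 x^2 - 8 x + 1


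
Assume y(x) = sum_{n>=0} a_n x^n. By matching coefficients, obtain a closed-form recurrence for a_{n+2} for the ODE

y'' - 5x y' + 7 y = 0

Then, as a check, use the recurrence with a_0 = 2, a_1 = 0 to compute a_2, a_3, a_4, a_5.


Substitute y = sum_n a_n x^n.
y''(x) has coefficient (n+2)(n+1) a_{n+2} at x^n;
-5 x y'(x) has coefficient -5 n a_n at x^n (shift);
7 y(x) has coefficient 7 a_n at x^n.
Matching x^n: (n+2)(n+1) a_{n+2} + (-5n + 7) a_n = 0.
Thus a_{n+2} = (5n - 7) / ((n+1)(n+2)) * a_n.

Check with a_0 = 2, a_1 = 0 (apply the recurrence for n = 0, 1, 2, 3): a_0 = 2, a_1 = 0, a_2 = -7, a_3 = 0, a_4 = -7/4, a_5 = 0.

a_(n+2) = (5n - 7) / ((n+1)(n+2)) * a_n; check: a_0 = 2, a_1 = 0, a_2 = -7, a_3 = 0, a_4 = -7/4, a_5 = 0


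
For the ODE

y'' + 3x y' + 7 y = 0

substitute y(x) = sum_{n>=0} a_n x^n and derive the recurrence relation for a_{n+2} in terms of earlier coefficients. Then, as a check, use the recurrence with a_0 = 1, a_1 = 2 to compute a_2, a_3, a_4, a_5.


Substitute y = sum_n a_n x^n.
y''(x) has coefficient (n+2)(n+1) a_{n+2} at x^n;
3 x y'(x) has coefficient 3 n a_n at x^n (shift);
7 y(x) has coefficient 7 a_n at x^n.
Matching x^n: (n+2)(n+1) a_{n+2} + (3n + 7) a_n = 0.
Thus a_{n+2} = (-3n - 7) / ((n+1)(n+2)) * a_n.

Check with a_0 = 1, a_1 = 2 (apply the recurrence for n = 0, 1, 2, 3): a_0 = 1, a_1 = 2, a_2 = -7/2, a_3 = -10/3, a_4 = 91/24, a_5 = 8/3.

a_(n+2) = (-3n - 7) / ((n+1)(n+2)) * a_n; check: a_0 = 1, a_1 = 2, a_2 = -7/2, a_3 = -10/3, a_4 = 91/24, a_5 = 8/3


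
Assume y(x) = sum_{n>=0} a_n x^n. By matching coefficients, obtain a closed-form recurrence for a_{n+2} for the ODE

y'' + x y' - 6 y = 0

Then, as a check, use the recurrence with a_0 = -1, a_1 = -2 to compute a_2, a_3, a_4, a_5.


Substitute y = sum_n a_n x^n.
y''(x) has coefficient (n+2)(n+1) a_{n+2} at x^n;
x y'(x) has coefficient n a_n at x^n (shift);
-6 y(x) has coefficient -6 a_n at x^n.
Matching x^n: (n+2)(n+1) a_{n+2} + (n - 6) a_n = 0.
Thus a_{n+2} = (-n + 6) / ((n+1)(n+2)) * a_n.

Check with a_0 = -1, a_1 = -2 (apply the recurrence for n = 0, 1, 2, 3): a_0 = -1, a_1 = -2, a_2 = -3, a_3 = -5/3, a_4 = -1, a_5 = -1/4.

a_(n+2) = (-n + 6) / ((n+1)(n+2)) * a_n; check: a_0 = -1, a_1 = -2, a_2 = -3, a_3 = -5/3, a_4 = -1, a_5 = -1/4


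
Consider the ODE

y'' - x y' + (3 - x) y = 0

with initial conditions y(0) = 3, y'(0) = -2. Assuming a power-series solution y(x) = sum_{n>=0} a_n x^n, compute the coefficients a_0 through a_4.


Ansatz: y(x) = sum_{n>=0} a_n x^n, so y'(x) = sum_{n>=1} n a_n x^(n-1) and y''(x) = sum_{n>=2} n(n-1) a_n x^(n-2).
Substitute into P(x) y'' + Q(x) y' + R(x) y = 0 with P(x) = 1, Q(x) = -x, R(x) = 3 - x, and match powers of x.
Initial conditions: a_0 = 3, a_1 = -2.
Setting the coefficient of each power of x to zero and solving order by order (substituting the coefficients already found):
  x^0: 2 a_2 + 3 a_0 = 0  ->  2 a_2 = -3 a_0 = -9  ->  a_2 = -9/2
  x^1: 6 a_3 + 2 a_1 - a_0 = 0  ->  6 a_3 = -2 a_1 + a_0 = 7  ->  a_3 = 7/6
  x^2: 12 a_4 + a_2 - a_1 = 0  ->  12 a_4 = -a_2 + a_1 = 5/2  ->  a_4 = 5/24
Truncated series: y(x) = 3 - 2 x - (9/2) x^2 + (7/6) x^3 + (5/24) x^4 + O(x^5).

a_0 = 3; a_1 = -2; a_2 = -9/2; a_3 = 7/6; a_4 = 5/24


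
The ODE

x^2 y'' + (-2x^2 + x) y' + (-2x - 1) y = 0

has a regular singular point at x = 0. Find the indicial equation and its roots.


Divide by x^2 to reach normal form y'' + P_1(x) y' + P_2(x) y = 0 with P_1(x) = -2 + 1/x and P_2(x) = -2/x - 1/x^2.
x = 0 is a singular point because the y'-coefficient -2 + 1/x has a pole at x = 0 and the y-coefficient -2/x - 1/x^2 has a pole at x = 0.
It is a regular singular point because x P_1(x) = p(x) = 1 - 2x and x^2 P_2(x) = q(x) = -2x - 1 are polynomials, hence analytic at x = 0.
p(0) = 1,  q(0) = -1.
Indicial equation: r(r-1) + p(0) r + q(0) = 0, i.e. r^2 + (p(0) - 1) r + q(0) = 0, i.e. r^2 - 1 = 0.
Discriminant: (0)^2 - 4(-1) = 4, so r = (0 ± 2)/2.
Solving: r_1 = 1, r_2 = -1.

indicial: r^2 - 1 = 0; roots r_1 = 1, r_2 = -1


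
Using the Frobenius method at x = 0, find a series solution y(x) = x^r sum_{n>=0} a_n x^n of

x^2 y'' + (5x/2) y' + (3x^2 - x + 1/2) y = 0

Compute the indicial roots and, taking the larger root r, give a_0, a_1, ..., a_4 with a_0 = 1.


Write in Frobenius form y'' + (p(x)/x) y' + (q(x)/x^2) y = 0:
  p(x) = 5/2,  q(x) = 3x^2 - x + 1/2.
Indicial equation: r(r-1) + (5/2) r + (1/2) = 0 -> roots r_1 = -1/2, r_2 = -1.
Take r = r_1 = -1/2. Let y(x) = x^r sum_{n>=0} a_n x^n with a_0 = 1.
Substitute y = x^r sum a_n x^n and match x^{r+n}. The recurrence is
  D(n) a_n - 1 a_{n-1} + 3 a_{n-2} = 0,  where D(n) = (r+n)(r+n-1) + (5/2)(r+n) + (1/2).
  a_n = [1 a_{n-1} - 3 a_{n-2}] / D(n).
Since the indicial polynomial factors as (r - r_1)(r - r_2), D(n) = (r_1 + n - r_1)(r_1 + n - r_2) = n(n + 1/2).
Evaluating step by step (a_0 = 1):
  n = 1: D(1) = 1(1 + 1/2) = 3/2; numerator = 1(1) = 1; a_1 = (1)/(3/2) = 2/3
  n = 2: D(2) = 2(2 + 1/2) = 5; numerator = 1(2/3) - 3(1) = -7/3; a_2 = (-7/3)/(5) = -7/15
  n = 3: D(3) = 3(3 + 1/2) = 21/2; numerator = 1(-7/15) - 3(2/3) = -37/15; a_3 = (-37/15)/(21/2) = -74/315
  n = 4: D(4) = 4(4 + 1/2) = 18; numerator = 1(-74/315) - 3(-7/15) = 367/315; a_4 = (367/315)/(18) = 367/5670

r = -1/2; a_0 = 1; a_1 = 2/3; a_2 = -7/15; a_3 = -74/315; a_4 = 367/5670


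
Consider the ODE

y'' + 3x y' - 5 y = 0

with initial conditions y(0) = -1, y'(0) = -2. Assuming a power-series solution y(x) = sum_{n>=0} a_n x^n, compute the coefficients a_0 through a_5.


Ansatz: y(x) = sum_{n>=0} a_n x^n, so y'(x) = sum_{n>=1} n a_n x^(n-1) and y''(x) = sum_{n>=2} n(n-1) a_n x^(n-2).
Substitute into P(x) y'' + Q(x) y' + R(x) y = 0 with P(x) = 1, Q(x) = 3x, R(x) = -5, and match powers of x.
Initial conditions: a_0 = -1, a_1 = -2.
Setting the coefficient of each power of x to zero and solving order by order (substituting the coefficients already found):
  x^0: 2 a_2 - 5 a_0 = 0  ->  2 a_2 = 5 a_0 = -5  ->  a_2 = -5/2
  x^1: 6 a_3 - 2 a_1 = 0  ->  6 a_3 = 2 a_1 = -4  ->  a_3 = -2/3
  x^2: 12 a_4 + a_2 = 0  ->  12 a_4 = -a_2 = 5/2  ->  a_4 = 5/24
  x^3: 20 a_5 + 4 a_3 = 0  ->  20 a_5 = -4 a_3 = 8/3  ->  a_5 = 2/15
Truncated series: y(x) = -1 - 2 x - (5/2) x^2 - (2/3) x^3 + (5/24) x^4 + (2/15) x^5 + O(x^6).

a_0 = -1; a_1 = -2; a_2 = -5/2; a_3 = -2/3; a_4 = 5/24; a_5 = 2/15


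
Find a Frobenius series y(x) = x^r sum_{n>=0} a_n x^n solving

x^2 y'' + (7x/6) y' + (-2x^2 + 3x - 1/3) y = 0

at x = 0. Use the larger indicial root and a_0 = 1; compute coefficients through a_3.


Write in Frobenius form y'' + (p(x)/x) y' + (q(x)/x^2) y = 0:
  p(x) = 7/6,  q(x) = -2x^2 + 3x - 1/3.
Indicial equation: r(r-1) + (7/6) r + (-1/3) = 0 -> roots r_1 = 1/2, r_2 = -2/3.
Take r = r_1 = 1/2. Let y(x) = x^r sum_{n>=0} a_n x^n with a_0 = 1.
Substitute y = x^r sum a_n x^n and match x^{r+n}. The recurrence is
  D(n) a_n + 3 a_{n-1} - 2 a_{n-2} = 0,  where D(n) = (r+n)(r+n-1) + (7/6)(r+n) + (-1/3).
  a_n = [-3 a_{n-1} + 2 a_{n-2}] / D(n).
Since the indicial polynomial factors as (r - r_1)(r - r_2), D(n) = (r_1 + n - r_1)(r_1 + n - r_2) = n(n + 7/6).
Evaluating step by step (a_0 = 1):
  n = 1: D(1) = 1(1 + 7/6) = 13/6; numerator = -3(1) = -3; a_1 = (-3)/(13/6) = -18/13
  n = 2: D(2) = 2(2 + 7/6) = 19/3; numerator = -3(-18/13) + 2(1) = 80/13; a_2 = (80/13)/(19/3) = 240/247
  n = 3: D(3) = 3(3 + 7/6) = 25/2; numerator = -3(240/247) + 2(-18/13) = -108/19; a_3 = (-108/19)/(25/2) = -216/475

r = 1/2; a_0 = 1; a_1 = -18/13; a_2 = 240/247; a_3 = -216/475
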